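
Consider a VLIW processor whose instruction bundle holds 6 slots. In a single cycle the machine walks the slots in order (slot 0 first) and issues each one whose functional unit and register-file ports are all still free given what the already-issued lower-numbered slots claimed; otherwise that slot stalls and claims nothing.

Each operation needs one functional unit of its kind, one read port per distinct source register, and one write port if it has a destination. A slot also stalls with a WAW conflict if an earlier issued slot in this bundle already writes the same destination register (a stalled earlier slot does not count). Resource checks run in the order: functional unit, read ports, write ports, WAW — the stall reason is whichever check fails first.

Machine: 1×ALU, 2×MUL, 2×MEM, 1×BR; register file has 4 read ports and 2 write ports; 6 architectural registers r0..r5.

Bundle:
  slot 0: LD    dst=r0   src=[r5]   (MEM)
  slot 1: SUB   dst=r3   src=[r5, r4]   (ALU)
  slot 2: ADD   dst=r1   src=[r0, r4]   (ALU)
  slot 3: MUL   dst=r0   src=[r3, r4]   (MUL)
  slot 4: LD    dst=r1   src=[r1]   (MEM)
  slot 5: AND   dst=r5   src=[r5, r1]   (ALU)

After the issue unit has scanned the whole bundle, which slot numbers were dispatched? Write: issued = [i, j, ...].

issued = [0, 1]

(0) want 1×MEM +1rd +1wr — yes → AL1|MU2|ME1|BR1|rd3|wr1
(1) want 1×ALU +2rd +1wr — yes → AL0|MU2|ME1|BR1|rd1|wr0
(2) want 1×ALU +2rd +1wr — FU → AL0|MU2|ME1|BR1|rd1|wr0
(3) want 1×MUL +2rd +1wr — RD_PORT → AL0|MU2|ME1|BR1|rd1|wr0
(4) want 1×MEM +1rd +1wr — WR_PORT → AL0|MU2|ME1|BR1|rd1|wr0
(5) want 1×ALU +2rd +1wr — FU → AL0|MU2|ME1|BR1|rd1|wr0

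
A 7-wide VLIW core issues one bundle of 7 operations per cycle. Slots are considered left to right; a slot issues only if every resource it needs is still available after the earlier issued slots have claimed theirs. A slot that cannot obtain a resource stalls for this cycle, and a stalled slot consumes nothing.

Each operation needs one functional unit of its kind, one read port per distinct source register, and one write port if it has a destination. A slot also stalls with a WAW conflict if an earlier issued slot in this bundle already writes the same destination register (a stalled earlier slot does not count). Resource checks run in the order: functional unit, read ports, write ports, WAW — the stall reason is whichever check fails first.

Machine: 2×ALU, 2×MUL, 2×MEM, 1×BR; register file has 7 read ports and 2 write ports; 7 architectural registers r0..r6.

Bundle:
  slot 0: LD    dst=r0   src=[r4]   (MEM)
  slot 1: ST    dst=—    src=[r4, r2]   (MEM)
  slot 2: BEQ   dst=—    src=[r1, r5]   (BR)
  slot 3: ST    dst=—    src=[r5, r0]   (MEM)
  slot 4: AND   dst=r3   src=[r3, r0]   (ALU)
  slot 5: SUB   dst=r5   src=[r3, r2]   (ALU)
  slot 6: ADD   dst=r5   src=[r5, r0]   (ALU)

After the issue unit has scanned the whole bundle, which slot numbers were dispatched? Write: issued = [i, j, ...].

issued = [0, 1, 2, 4]

slot 0 (MEM): ISSUE — free A2,Mu2,Ld1,B1 rp6 wp1
slot 1 (MEM): ISSUE — free A2,Mu2,Ld0,B1 rp4 wp1
slot 2 (BR): ISSUE — free A2,Mu2,Ld0,B0 rp2 wp1
slot 3 (MEM): stall FU — free A2,Mu2,Ld0,B0 rp2 wp1
slot 4 (ALU): ISSUE — free A1,Mu2,Ld0,B0 rp0 wp0
slot 5 (ALU): stall RD_PORT — free A1,Mu2,Ld0,B0 rp0 wp0
slot 6 (ALU): stall RD_PORT — free A1,Mu2,Ld0,B0 rp0 wp0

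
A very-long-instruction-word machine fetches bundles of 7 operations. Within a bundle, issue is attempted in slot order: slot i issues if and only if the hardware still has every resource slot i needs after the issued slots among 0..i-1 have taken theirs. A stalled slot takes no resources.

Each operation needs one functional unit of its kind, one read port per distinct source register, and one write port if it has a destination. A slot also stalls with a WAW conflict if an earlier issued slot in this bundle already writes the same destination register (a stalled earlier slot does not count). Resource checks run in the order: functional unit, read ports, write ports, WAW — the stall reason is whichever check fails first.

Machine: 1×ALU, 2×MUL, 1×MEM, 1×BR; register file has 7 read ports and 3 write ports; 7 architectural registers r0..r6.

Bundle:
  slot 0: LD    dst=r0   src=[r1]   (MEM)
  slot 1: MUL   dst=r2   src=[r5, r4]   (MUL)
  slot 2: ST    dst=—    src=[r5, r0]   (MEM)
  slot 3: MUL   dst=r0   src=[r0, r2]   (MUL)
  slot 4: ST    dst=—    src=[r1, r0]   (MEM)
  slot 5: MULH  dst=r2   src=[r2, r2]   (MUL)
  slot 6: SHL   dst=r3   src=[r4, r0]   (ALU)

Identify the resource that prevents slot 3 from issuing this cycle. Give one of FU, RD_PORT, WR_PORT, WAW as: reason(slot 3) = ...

reason(slot 3) = WAW

[0] MEM needs rd=1 wr=1: ok; after: ALU=1 MUL=2 MEM=0 BR=1, R=6, W=2
[1] MUL needs rd=2 wr=1: ok; after: ALU=1 MUL=1 MEM=0 BR=1, R=4, W=1
[2] MEM needs rd=2 wr=0: FU; after: ALU=1 MUL=1 MEM=0 BR=1, R=4, W=1
[3] MUL needs rd=2 wr=1: WAW; after: ALU=1 MUL=1 MEM=0 BR=1, R=4, W=1
[4] MEM needs rd=2 wr=0: FU; after: ALU=1 MUL=1 MEM=0 BR=1, R=4, W=1
[5] MUL needs rd=1 wr=1: WAW; after: ALU=1 MUL=1 MEM=0 BR=1, R=4, W=1
[6] ALU needs rd=2 wr=1: ok; after: ALU=0 MUL=1 MEM=0 BR=1, R=2, W=0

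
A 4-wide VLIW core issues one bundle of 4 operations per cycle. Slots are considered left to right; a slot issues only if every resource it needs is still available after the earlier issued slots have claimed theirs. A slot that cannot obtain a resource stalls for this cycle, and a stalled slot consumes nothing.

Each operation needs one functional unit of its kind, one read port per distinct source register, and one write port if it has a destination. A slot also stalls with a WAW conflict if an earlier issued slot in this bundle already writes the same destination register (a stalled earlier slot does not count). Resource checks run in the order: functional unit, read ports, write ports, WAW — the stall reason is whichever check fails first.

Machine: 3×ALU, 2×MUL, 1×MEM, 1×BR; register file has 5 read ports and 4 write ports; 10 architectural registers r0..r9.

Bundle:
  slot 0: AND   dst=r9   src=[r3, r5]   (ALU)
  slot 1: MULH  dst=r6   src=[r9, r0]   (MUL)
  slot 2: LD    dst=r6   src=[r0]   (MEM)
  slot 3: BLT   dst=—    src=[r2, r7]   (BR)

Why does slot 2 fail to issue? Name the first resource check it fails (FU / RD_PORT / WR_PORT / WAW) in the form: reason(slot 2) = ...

  0. ALU→r9 ⇒ go  {2A/2Mu/1Ld/1B | 3r 3w}
  1. MUL→r6 ⇒ go  {2A/1Mu/1Ld/1B | 1r 2w}
  2. MEM→r6 ⇒ no(WAW)  {2A/1Mu/1Ld/1B | 1r 2w}
  3. BR ⇒ no(RD_PORT)  {2A/1Mu/1Ld/1B | 1r 2w}

reason(slot 2) = WAW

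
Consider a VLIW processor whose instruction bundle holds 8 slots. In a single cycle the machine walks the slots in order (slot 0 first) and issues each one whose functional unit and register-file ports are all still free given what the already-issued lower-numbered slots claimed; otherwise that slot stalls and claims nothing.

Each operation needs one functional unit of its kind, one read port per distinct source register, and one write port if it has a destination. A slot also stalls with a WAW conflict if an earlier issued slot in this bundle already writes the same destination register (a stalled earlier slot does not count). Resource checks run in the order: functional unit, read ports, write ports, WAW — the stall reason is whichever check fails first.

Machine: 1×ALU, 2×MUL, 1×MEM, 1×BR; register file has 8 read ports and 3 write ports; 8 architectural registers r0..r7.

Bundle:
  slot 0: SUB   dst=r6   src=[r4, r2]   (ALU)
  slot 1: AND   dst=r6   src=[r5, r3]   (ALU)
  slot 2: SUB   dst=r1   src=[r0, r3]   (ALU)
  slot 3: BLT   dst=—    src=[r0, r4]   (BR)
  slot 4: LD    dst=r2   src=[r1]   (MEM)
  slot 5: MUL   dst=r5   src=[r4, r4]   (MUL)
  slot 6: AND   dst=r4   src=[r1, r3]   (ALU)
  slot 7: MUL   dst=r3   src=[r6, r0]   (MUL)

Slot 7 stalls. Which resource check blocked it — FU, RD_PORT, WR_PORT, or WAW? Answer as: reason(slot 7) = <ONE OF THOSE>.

#0 ALU src=r4,r2 dispatched  <A:0 Mu:2 Ld:1 B:1 rd:6 wr:2>
#1 ALU src=r5,r3 held:FU  <A:0 Mu:2 Ld:1 B:1 rd:6 wr:2>
#2 ALU src=r0,r3 held:FU  <A:0 Mu:2 Ld:1 B:1 rd:6 wr:2>
#3 BR src=r0,r4 dispatched  <A:0 Mu:2 Ld:1 B:0 rd:4 wr:2>
#4 MEM src=r1 dispatched  <A:0 Mu:2 Ld:0 B:0 rd:3 wr:1>
#5 MUL src=r4,r4 dispatched  <A:0 Mu:1 Ld:0 B:0 rd:2 wr:0>
#6 ALU src=r1,r3 held:FU  <A:0 Mu:1 Ld:0 B:0 rd:2 wr:0>
#7 MUL src=r6,r0 held:WR_PORT  <A:0 Mu:1 Ld:0 B:0 rd:2 wr:0>

reason(slot 7) = WR_PORT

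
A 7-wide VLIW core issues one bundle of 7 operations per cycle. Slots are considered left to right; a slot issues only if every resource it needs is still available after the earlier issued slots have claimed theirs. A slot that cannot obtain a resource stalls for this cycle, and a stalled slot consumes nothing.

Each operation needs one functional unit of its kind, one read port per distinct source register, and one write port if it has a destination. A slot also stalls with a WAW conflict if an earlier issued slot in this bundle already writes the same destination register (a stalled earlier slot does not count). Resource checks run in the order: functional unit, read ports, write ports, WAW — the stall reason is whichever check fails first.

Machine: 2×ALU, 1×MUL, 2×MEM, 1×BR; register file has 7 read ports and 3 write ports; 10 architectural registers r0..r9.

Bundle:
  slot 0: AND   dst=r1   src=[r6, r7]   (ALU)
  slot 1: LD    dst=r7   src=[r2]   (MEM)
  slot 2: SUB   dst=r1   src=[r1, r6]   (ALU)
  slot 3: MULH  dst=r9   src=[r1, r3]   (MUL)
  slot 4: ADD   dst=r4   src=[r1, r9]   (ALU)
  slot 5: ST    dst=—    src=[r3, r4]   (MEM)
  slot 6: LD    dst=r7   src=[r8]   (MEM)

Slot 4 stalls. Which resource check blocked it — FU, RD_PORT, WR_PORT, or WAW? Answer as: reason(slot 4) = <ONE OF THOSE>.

(0) want 1×ALU +2rd +1wr — yes → AL1|MU1|ME2|BR1|rd5|wr2
(1) want 1×MEM +1rd +1wr — yes → AL1|MU1|ME1|BR1|rd4|wr1
(2) want 1×ALU +2rd +1wr — WAW → AL1|MU1|ME1|BR1|rd4|wr1
(3) want 1×MUL +2rd +1wr — yes → AL1|MU0|ME1|BR1|rd2|wr0
(4) want 1×ALU +2rd +1wr — WR_PORT → AL1|MU0|ME1|BR1|rd2|wr0
(5) want 1×MEM +2rd +0wr — yes → AL1|MU0|ME0|BR1|rd0|wr0
(6) want 1×MEM +1rd +1wr — FU → AL1|MU0|ME0|BR1|rd0|wr0

reason(slot 4) = WR_PORT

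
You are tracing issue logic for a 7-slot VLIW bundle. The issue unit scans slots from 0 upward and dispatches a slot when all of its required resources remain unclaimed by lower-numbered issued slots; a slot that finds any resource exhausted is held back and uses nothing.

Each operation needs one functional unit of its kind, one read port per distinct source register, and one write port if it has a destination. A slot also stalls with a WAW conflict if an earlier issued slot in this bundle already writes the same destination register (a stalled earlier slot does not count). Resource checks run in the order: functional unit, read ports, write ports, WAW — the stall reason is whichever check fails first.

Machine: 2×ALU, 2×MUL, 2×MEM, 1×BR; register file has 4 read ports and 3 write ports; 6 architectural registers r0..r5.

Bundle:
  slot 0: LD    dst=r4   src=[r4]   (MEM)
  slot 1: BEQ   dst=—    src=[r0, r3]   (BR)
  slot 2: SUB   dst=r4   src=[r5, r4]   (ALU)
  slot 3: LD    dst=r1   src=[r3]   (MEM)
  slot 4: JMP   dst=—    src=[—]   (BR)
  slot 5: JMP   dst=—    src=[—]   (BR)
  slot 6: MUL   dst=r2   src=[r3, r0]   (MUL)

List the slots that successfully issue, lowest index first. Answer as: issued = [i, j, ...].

#0 MEM src=r4 dispatched  <A:2 Mu:2 Ld:1 B:1 rd:3 wr:2>
#1 BR src=r0,r3 dispatched  <A:2 Mu:2 Ld:1 B:0 rd:1 wr:2>
#2 ALU src=r5,r4 held:RD_PORT  <A:2 Mu:2 Ld:1 B:0 rd:1 wr:2>
#3 MEM src=r3 dispatched  <A:2 Mu:2 Ld:0 B:0 rd:0 wr:1>
#4 BR src=- held:FU  <A:2 Mu:2 Ld:0 B:0 rd:0 wr:1>
#5 BR src=- held:FU  <A:2 Mu:2 Ld:0 B:0 rd:0 wr:1>
#6 MUL src=r3,r0 held:RD_PORT  <A:2 Mu:2 Ld:0 B:0 rd:0 wr:1>

issued = [0, 1, 3]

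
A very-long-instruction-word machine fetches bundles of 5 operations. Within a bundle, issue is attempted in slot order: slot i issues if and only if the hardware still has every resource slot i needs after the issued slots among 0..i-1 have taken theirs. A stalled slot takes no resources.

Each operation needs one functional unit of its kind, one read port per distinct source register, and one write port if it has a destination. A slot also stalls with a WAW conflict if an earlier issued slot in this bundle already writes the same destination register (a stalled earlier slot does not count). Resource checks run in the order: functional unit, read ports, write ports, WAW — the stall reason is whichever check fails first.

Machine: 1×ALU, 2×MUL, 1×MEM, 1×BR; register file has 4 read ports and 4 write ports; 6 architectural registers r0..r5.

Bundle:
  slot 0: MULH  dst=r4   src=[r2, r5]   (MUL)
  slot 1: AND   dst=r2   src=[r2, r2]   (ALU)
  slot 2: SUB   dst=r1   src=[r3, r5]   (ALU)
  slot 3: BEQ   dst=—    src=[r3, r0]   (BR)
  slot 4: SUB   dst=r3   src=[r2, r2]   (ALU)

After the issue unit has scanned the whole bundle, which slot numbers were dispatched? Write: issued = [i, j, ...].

issued = [0, 1]

[0] MUL needs rd=2 wr=1: ok; after: ALU=1 MUL=1 MEM=1 BR=1, R=2, W=3
[1] ALU needs rd=1 wr=1: ok; after: ALU=0 MUL=1 MEM=1 BR=1, R=1, W=2
[2] ALU needs rd=2 wr=1: FU; after: ALU=0 MUL=1 MEM=1 BR=1, R=1, W=2
[3] BR needs rd=2 wr=0: RD_PORT; after: ALU=0 MUL=1 MEM=1 BR=1, R=1, W=2
[4] ALU needs rd=1 wr=1: FU; after: ALU=0 MUL=1 MEM=1 BR=1, R=1, W=2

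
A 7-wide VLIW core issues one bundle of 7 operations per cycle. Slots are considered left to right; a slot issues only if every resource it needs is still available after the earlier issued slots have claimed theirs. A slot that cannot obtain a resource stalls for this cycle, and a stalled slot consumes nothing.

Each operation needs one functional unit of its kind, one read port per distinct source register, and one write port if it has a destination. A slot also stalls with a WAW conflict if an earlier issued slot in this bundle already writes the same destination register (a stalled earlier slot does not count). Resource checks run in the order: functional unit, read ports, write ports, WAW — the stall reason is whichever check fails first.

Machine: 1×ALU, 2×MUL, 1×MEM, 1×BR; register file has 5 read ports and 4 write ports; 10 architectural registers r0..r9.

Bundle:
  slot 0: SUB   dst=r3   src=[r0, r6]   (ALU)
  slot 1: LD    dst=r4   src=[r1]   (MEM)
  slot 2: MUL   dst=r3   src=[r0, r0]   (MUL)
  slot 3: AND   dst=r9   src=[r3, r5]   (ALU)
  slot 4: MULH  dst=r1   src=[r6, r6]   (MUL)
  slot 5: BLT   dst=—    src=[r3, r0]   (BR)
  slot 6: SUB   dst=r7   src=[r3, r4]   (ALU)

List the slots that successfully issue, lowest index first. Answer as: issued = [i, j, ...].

  0. ALU→r3 ⇒ go  {0A/2Mu/1Ld/1B | 3r 3w}
  1. MEM→r4 ⇒ go  {0A/2Mu/0Ld/1B | 2r 2w}
  2. MUL→r3 ⇒ no(WAW)  {0A/2Mu/0Ld/1B | 2r 2w}
  3. ALU→r9 ⇒ no(FU)  {0A/2Mu/0Ld/1B | 2r 2w}
  4. MUL→r1 ⇒ go  {0A/1Mu/0Ld/1B | 1r 1w}
  5. BR ⇒ no(RD_PORT)  {0A/1Mu/0Ld/1B | 1r 1w}
  6. ALU→r7 ⇒ no(FU)  {0A/1Mu/0Ld/1B | 1r 1w}

issued = [0, 1, 4]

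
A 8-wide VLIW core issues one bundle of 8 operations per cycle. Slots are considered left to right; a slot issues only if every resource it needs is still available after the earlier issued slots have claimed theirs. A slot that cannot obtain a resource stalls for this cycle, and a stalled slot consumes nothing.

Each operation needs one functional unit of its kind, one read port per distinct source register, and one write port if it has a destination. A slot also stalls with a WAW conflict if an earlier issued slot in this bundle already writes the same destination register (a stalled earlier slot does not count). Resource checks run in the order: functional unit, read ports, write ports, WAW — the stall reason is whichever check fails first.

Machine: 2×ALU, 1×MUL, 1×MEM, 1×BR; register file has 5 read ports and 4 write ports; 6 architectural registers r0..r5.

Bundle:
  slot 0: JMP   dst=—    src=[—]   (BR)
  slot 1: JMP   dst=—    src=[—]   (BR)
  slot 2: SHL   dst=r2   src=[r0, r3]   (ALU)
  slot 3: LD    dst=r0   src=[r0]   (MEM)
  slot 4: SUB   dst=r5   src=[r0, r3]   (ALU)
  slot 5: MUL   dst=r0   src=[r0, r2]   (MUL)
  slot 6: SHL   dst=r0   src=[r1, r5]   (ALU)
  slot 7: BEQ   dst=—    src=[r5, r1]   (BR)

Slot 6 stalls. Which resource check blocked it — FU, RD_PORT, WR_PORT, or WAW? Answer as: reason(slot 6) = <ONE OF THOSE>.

slot 0 (BR): ISSUE — free A2,Mu1,Ld1,B0 rp5 wp4
slot 1 (BR): stall FU — free A2,Mu1,Ld1,B0 rp5 wp4
slot 2 (ALU): ISSUE — free A1,Mu1,Ld1,B0 rp3 wp3
slot 3 (MEM): ISSUE — free A1,Mu1,Ld0,B0 rp2 wp2
slot 4 (ALU): ISSUE — free A0,Mu1,Ld0,B0 rp0 wp1
slot 5 (MUL): stall RD_PORT — free A0,Mu1,Ld0,B0 rp0 wp1
slot 6 (ALU): stall FU — free A0,Mu1,Ld0,B0 rp0 wp1
slot 7 (BR): stall FU — free A0,Mu1,Ld0,B0 rp0 wp1

reason(slot 6) = FU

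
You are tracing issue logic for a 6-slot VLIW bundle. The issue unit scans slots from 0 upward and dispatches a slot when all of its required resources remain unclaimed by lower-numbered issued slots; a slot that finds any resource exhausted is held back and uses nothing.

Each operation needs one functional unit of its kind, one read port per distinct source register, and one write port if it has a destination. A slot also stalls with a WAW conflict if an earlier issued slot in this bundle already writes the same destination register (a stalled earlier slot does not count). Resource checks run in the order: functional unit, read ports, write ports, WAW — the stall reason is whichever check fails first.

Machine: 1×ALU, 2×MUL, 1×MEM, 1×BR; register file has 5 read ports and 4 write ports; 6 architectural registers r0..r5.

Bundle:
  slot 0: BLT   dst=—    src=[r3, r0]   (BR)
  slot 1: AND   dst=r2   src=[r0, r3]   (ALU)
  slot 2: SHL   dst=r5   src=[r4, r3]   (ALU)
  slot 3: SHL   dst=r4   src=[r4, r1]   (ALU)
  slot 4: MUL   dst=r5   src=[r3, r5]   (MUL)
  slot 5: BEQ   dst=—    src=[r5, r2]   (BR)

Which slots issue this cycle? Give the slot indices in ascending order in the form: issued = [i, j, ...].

#0 BR src=r3,r0 dispatched  <A:1 Mu:2 Ld:1 B:0 rd:3 wr:4>
#1 ALU src=r0,r3 dispatched  <A:0 Mu:2 Ld:1 B:0 rd:1 wr:3>
#2 ALU src=r4,r3 held:FU  <A:0 Mu:2 Ld:1 B:0 rd:1 wr:3>
#3 ALU src=r4,r1 held:FU  <A:0 Mu:2 Ld:1 B:0 rd:1 wr:3>
#4 MUL src=r3,r5 held:RD_PORT  <A:0 Mu:2 Ld:1 B:0 rd:1 wr:3>
#5 BR src=r5,r2 held:FU  <A:0 Mu:2 Ld:1 B:0 rd:1 wr:3>

issued = [0, 1]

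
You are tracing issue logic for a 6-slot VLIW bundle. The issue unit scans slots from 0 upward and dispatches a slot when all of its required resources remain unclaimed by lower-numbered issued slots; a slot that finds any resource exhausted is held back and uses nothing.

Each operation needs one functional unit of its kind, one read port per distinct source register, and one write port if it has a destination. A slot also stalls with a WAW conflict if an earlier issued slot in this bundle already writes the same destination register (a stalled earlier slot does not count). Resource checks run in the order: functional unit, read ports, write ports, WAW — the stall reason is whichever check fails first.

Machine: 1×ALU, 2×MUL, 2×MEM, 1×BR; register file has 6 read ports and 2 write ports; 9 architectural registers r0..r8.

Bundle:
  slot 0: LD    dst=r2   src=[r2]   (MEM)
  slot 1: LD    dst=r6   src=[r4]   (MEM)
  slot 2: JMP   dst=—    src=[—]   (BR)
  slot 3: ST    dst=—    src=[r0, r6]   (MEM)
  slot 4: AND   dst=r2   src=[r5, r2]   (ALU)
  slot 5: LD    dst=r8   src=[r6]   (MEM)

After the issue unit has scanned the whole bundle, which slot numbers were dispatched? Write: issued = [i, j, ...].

issued = [0, 1, 2]

slot 0 (MEM): ISSUE — free A1,Mu2,Ld1,B1 rp5 wp1
slot 1 (MEM): ISSUE — free A1,Mu2,Ld0,B1 rp4 wp0
slot 2 (BR): ISSUE — free A1,Mu2,Ld0,B0 rp4 wp0
slot 3 (MEM): stall FU — free A1,Mu2,Ld0,B0 rp4 wp0
slot 4 (ALU): stall WR_PORT — free A1,Mu2,Ld0,B0 rp4 wp0
slot 5 (MEM): stall FU — free A1,Mu2,Ld0,B0 rp4 wp0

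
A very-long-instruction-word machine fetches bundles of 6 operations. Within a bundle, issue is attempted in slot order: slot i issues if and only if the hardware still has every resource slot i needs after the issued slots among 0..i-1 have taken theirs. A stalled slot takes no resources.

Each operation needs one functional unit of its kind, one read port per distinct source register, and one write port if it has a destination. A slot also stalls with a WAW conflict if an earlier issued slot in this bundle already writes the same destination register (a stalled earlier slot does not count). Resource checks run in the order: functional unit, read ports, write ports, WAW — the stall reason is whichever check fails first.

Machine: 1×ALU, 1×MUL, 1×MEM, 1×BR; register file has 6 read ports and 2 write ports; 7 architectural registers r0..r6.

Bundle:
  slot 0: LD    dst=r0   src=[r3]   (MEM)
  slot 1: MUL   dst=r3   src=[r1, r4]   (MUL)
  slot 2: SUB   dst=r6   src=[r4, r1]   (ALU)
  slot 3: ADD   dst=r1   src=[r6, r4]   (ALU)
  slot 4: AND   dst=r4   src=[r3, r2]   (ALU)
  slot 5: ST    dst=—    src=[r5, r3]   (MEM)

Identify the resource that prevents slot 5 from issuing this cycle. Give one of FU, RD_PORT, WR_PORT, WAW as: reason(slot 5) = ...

(0) want 1×MEM +1rd +1wr — yes → AL1|MU1|ME0|BR1|rd5|wr1
(1) want 1×MUL +2rd +1wr — yes → AL1|MU0|ME0|BR1|rd3|wr0
(2) want 1×ALU +2rd +1wr — WR_PORT → AL1|MU0|ME0|BR1|rd3|wr0
(3) want 1×ALU +2rd +1wr — WR_PORT → AL1|MU0|ME0|BR1|rd3|wr0
(4) want 1×ALU +2rd +1wr — WR_PORT → AL1|MU0|ME0|BR1|rd3|wr0
(5) want 1×MEM +2rd +0wr — FU → AL1|MU0|ME0|BR1|rd3|wr0

reason(slot 5) = FU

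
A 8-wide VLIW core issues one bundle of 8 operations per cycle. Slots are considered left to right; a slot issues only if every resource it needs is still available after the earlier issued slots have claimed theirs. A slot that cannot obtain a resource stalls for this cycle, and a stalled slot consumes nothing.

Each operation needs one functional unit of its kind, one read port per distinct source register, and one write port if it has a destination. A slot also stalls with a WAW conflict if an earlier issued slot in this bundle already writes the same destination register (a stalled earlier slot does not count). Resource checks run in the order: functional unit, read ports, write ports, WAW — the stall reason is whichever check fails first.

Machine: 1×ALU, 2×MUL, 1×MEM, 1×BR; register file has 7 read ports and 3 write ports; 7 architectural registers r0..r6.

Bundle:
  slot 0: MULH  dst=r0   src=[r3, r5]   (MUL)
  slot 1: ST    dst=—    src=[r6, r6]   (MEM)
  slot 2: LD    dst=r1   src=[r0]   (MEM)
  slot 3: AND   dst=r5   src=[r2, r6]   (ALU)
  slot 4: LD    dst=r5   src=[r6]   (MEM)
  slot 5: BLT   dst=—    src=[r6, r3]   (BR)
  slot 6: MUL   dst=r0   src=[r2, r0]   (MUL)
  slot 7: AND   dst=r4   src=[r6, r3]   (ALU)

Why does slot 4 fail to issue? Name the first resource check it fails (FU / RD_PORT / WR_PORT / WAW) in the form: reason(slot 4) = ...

reason(slot 4) = FU

[0] MUL needs rd=2 wr=1: ok; after: ALU=1 MUL=1 MEM=1 BR=1, R=5, W=2
[1] MEM needs rd=1 wr=0: ok; after: ALU=1 MUL=1 MEM=0 BR=1, R=4, W=2
[2] MEM needs rd=1 wr=1: FU; after: ALU=1 MUL=1 MEM=0 BR=1, R=4, W=2
[3] ALU needs rd=2 wr=1: ok; after: ALU=0 MUL=1 MEM=0 BR=1, R=2, W=1
[4] MEM needs rd=1 wr=1: FU; after: ALU=0 MUL=1 MEM=0 BR=1, R=2, W=1
[5] BR needs rd=2 wr=0: ok; after: ALU=0 MUL=1 MEM=0 BR=0, R=0, W=1
[6] MUL needs rd=2 wr=1: RD_PORT; after: ALU=0 MUL=1 MEM=0 BR=0, R=0, W=1
[7] ALU needs rd=2 wr=1: FU; after: ALU=0 MUL=1 MEM=0 BR=0, R=0, W=1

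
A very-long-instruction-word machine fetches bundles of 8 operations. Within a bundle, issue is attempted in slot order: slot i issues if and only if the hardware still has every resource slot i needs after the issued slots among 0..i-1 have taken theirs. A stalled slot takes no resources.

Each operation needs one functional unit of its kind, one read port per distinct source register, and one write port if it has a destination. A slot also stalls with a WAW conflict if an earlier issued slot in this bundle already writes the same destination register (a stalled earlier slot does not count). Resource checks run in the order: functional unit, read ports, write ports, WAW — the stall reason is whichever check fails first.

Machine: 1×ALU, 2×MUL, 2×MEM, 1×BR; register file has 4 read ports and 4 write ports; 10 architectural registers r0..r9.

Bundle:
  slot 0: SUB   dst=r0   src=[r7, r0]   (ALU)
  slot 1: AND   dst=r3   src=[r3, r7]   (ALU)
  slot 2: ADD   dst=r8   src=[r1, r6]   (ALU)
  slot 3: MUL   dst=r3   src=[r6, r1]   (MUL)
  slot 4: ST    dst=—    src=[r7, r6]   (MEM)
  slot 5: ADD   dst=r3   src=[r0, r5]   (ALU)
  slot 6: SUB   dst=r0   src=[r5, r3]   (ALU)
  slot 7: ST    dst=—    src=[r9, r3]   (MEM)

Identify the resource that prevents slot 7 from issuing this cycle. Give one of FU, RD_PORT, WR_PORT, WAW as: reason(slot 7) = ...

reason(slot 7) = RD_PORT

[0] ALU needs rd=2 wr=1: ok; after: ALU=0 MUL=2 MEM=2 BR=1, R=2, W=3
[1] ALU needs rd=2 wr=1: FU; after: ALU=0 MUL=2 MEM=2 BR=1, R=2, W=3
[2] ALU needs rd=2 wr=1: FU; after: ALU=0 MUL=2 MEM=2 BR=1, R=2, W=3
[3] MUL needs rd=2 wr=1: ok; after: ALU=0 MUL=1 MEM=2 BR=1, R=0, W=2
[4] MEM needs rd=2 wr=0: RD_PORT; after: ALU=0 MUL=1 MEM=2 BR=1, R=0, W=2
[5] ALU needs rd=2 wr=1: FU; after: ALU=0 MUL=1 MEM=2 BR=1, R=0, W=2
[6] ALU needs rd=2 wr=1: FU; after: ALU=0 MUL=1 MEM=2 BR=1, R=0, W=2
[7] MEM needs rd=2 wr=0: RD_PORT; after: ALU=0 MUL=1 MEM=2 BR=1, R=0, W=2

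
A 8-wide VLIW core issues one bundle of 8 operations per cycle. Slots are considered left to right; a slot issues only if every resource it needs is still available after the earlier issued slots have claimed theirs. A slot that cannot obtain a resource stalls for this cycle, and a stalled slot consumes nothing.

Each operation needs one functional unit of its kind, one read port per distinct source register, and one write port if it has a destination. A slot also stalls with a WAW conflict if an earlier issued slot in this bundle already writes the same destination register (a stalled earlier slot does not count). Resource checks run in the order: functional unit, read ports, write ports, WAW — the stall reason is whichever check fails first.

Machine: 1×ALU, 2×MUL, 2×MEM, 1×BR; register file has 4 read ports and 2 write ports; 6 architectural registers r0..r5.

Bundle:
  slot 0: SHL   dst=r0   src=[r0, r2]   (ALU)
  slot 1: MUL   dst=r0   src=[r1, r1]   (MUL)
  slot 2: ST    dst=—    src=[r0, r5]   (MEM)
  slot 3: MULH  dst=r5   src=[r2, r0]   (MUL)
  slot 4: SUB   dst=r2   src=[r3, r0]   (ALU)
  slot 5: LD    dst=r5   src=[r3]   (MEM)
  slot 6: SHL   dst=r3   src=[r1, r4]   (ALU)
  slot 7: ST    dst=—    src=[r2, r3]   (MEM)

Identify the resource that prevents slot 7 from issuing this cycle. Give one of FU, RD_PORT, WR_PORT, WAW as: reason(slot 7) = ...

reason(slot 7) = RD_PORT

  0. ALU→r0 ⇒ go  {0A/2Mu/2Ld/1B | 2r 1w}
  1. MUL→r0 ⇒ no(WAW)  {0A/2Mu/2Ld/1B | 2r 1w}
  2. MEM ⇒ go  {0A/2Mu/1Ld/1B | 0r 1w}
  3. MUL→r5 ⇒ no(RD_PORT)  {0A/2Mu/1Ld/1B | 0r 1w}
  4. ALU→r2 ⇒ no(FU)  {0A/2Mu/1Ld/1B | 0r 1w}
  5. MEM→r5 ⇒ no(RD_PORT)  {0A/2Mu/1Ld/1B | 0r 1w}
  6. ALU→r3 ⇒ no(FU)  {0A/2Mu/1Ld/1B | 0r 1w}
  7. MEM ⇒ no(RD_PORT)  {0A/2Mu/1Ld/1B | 0r 1w}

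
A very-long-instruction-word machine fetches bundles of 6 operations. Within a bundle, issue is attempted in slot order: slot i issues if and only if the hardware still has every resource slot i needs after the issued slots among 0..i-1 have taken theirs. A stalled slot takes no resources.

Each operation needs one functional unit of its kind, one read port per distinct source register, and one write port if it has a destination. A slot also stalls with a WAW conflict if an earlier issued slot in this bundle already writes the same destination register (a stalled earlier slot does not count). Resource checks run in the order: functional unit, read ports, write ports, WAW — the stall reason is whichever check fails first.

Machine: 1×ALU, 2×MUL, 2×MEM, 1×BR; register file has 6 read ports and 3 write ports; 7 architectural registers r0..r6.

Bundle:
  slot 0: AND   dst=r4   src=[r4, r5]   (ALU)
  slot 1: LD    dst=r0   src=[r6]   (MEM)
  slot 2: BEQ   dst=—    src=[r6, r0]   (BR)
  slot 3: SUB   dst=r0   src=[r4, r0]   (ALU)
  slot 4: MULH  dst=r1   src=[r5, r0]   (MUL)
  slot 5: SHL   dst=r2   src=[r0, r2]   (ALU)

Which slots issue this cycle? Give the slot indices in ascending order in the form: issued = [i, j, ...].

issued = [0, 1, 2]

#0 ALU src=r4,r5 dispatched  <A:0 Mu:2 Ld:2 B:1 rd:4 wr:2>
#1 MEM src=r6 dispatched  <A:0 Mu:2 Ld:1 B:1 rd:3 wr:1>
#2 BR src=r6,r0 dispatched  <A:0 Mu:2 Ld:1 B:0 rd:1 wr:1>
#3 ALU src=r4,r0 held:FU  <A:0 Mu:2 Ld:1 B:0 rd:1 wr:1>
#4 MUL src=r5,r0 held:RD_PORT  <A:0 Mu:2 Ld:1 B:0 rd:1 wr:1>
#5 ALU src=r0,r2 held:FU  <A:0 Mu:2 Ld:1 B:0 rd:1 wr:1>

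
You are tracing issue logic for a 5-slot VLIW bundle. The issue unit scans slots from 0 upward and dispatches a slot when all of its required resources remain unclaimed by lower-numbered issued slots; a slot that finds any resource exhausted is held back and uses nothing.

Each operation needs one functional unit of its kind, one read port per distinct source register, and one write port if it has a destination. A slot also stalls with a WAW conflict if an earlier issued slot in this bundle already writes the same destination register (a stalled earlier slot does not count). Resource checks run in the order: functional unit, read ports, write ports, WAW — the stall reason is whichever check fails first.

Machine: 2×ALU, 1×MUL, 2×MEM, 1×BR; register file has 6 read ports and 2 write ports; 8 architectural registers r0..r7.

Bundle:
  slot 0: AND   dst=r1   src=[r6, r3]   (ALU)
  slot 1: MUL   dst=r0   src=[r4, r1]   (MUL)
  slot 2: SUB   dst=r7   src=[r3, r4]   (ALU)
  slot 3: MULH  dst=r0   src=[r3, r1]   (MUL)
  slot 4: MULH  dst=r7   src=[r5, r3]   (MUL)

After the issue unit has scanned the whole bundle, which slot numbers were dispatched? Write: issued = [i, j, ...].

issued = [0, 1]

  0. ALU→r1 ⇒ go  {1A/1Mu/2Ld/1B | 4r 1w}
  1. MUL→r0 ⇒ go  {1A/0Mu/2Ld/1B | 2r 0w}
  2. ALU→r7 ⇒ no(WR_PORT)  {1A/0Mu/2Ld/1B | 2r 0w}
  3. MUL→r0 ⇒ no(FU)  {1A/0Mu/2Ld/1B | 2r 0w}
  4. MUL→r7 ⇒ no(FU)  {1A/0Mu/2Ld/1B | 2r 0w}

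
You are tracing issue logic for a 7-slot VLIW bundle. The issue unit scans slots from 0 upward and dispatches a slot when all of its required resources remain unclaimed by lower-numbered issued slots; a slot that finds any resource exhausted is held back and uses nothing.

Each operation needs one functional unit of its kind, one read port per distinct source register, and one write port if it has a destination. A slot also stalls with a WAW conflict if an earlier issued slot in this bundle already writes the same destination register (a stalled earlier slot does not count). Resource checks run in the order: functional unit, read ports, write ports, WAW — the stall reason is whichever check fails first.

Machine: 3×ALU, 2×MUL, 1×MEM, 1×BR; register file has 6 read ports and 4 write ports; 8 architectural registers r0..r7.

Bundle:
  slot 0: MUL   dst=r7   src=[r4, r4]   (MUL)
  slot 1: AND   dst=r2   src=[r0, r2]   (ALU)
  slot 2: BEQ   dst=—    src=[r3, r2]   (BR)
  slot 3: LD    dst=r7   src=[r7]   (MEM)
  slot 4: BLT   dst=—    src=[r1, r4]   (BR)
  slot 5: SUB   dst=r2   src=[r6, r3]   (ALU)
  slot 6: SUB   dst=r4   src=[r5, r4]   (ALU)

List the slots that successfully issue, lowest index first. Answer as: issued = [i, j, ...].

issued = [0, 1, 2]

  0. MUL→r7 ⇒ go  {3A/1Mu/1Ld/1B | 5r 3w}
  1. ALU→r2 ⇒ go  {2A/1Mu/1Ld/1B | 3r 2w}
  2. BR ⇒ go  {2A/1Mu/1Ld/0B | 1r 2w}
  3. MEM→r7 ⇒ no(WAW)  {2A/1Mu/1Ld/0B | 1r 2w}
  4. BR ⇒ no(FU)  {2A/1Mu/1Ld/0B | 1r 2w}
  5. ALU→r2 ⇒ no(RD_PORT)  {2A/1Mu/1Ld/0B | 1r 2w}
  6. ALU→r4 ⇒ no(RD_PORT)  {2A/1Mu/1Ld/0B | 1r 2w}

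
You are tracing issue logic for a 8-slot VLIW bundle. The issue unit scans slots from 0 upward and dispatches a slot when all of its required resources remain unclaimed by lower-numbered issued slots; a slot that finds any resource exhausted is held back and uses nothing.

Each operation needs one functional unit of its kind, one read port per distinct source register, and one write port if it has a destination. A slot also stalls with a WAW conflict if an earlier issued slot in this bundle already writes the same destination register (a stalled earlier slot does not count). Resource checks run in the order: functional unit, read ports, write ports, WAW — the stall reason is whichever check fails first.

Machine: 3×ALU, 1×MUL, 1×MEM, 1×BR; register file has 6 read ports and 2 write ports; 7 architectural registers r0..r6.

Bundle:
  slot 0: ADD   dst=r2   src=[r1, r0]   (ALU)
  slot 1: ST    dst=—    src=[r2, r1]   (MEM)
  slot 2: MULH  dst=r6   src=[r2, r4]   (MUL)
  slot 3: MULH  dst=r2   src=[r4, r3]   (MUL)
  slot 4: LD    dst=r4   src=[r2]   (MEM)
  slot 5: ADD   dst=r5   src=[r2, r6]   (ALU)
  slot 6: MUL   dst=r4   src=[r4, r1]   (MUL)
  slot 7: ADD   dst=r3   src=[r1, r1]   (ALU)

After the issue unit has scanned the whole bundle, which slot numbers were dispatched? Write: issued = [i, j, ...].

  0. ALU→r2 ⇒ go  {2A/1Mu/1Ld/1B | 4r 1w}
  1. MEM ⇒ go  {2A/1Mu/0Ld/1B | 2r 1w}
  2. MUL→r6 ⇒ go  {2A/0Mu/0Ld/1B | 0r 0w}
  3. MUL→r2 ⇒ no(FU)  {2A/0Mu/0Ld/1B | 0r 0w}
  4. MEM→r4 ⇒ no(FU)  {2A/0Mu/0Ld/1B | 0r 0w}
  5. ALU→r5 ⇒ no(RD_PORT)  {2A/0Mu/0Ld/1B | 0r 0w}
  6. MUL→r4 ⇒ no(FU)  {2A/0Mu/0Ld/1B | 0r 0w}
  7. ALU→r3 ⇒ no(RD_PORT)  {2A/0Mu/0Ld/1B | 0r 0w}

issued = [0, 1, 2]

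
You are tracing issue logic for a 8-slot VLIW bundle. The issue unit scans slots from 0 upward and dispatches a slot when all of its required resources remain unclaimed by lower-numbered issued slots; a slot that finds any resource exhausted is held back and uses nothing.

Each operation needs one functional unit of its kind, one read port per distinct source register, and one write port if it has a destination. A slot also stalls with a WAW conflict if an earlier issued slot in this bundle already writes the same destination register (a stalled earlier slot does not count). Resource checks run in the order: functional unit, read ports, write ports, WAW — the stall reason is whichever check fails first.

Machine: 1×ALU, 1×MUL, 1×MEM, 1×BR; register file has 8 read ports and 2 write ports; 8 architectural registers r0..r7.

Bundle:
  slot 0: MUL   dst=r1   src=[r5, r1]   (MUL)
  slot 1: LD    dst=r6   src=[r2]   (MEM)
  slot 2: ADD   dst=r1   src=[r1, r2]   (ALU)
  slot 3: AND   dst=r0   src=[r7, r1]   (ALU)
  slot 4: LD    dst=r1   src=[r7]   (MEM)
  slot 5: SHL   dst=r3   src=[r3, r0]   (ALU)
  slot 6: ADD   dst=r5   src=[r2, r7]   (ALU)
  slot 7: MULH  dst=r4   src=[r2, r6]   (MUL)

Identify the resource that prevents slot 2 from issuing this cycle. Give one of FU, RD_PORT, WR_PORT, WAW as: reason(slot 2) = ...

reason(slot 2) = WR_PORT

[0] MUL needs rd=2 wr=1: ok; after: ALU=1 MUL=0 MEM=1 BR=1, R=6, W=1
[1] MEM needs rd=1 wr=1: ok; after: ALU=1 MUL=0 MEM=0 BR=1, R=5, W=0
[2] ALU needs rd=2 wr=1: WR_PORT; after: ALU=1 MUL=0 MEM=0 BR=1, R=5, W=0
[3] ALU needs rd=2 wr=1: WR_PORT; after: ALU=1 MUL=0 MEM=0 BR=1, R=5, W=0
[4] MEM needs rd=1 wr=1: FU; after: ALU=1 MUL=0 MEM=0 BR=1, R=5, W=0
[5] ALU needs rd=2 wr=1: WR_PORT; after: ALU=1 MUL=0 MEM=0 BR=1, R=5, W=0
[6] ALU needs rd=2 wr=1: WR_PORT; after: ALU=1 MUL=0 MEM=0 BR=1, R=5, W=0
[7] MUL needs rd=2 wr=1: FU; after: ALU=1 MUL=0 MEM=0 BR=1, R=5, W=0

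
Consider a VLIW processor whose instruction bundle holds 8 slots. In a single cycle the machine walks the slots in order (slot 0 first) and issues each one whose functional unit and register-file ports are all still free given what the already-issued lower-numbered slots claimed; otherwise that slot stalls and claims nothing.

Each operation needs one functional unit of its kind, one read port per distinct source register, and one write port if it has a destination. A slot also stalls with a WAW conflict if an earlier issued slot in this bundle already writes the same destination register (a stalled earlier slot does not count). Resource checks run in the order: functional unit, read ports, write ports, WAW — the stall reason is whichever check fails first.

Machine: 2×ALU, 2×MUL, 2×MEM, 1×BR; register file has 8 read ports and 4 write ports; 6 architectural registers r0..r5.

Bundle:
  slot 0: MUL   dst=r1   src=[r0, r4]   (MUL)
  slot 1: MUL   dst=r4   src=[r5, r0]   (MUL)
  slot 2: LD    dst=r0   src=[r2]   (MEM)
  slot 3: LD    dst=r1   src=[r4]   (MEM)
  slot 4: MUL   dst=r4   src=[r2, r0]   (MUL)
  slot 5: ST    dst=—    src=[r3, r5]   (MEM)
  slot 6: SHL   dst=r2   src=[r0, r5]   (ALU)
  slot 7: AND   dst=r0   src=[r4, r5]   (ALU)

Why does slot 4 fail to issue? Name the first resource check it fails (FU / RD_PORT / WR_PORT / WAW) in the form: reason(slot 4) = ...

reason(slot 4) = FU

slot 0 (MUL): ISSUE — free A2,Mu1,Ld2,B1 rp6 wp3
slot 1 (MUL): ISSUE — free A2,Mu0,Ld2,B1 rp4 wp2
slot 2 (MEM): ISSUE — free A2,Mu0,Ld1,B1 rp3 wp1
slot 3 (MEM): stall WAW — free A2,Mu0,Ld1,B1 rp3 wp1
slot 4 (MUL): stall FU — free A2,Mu0,Ld1,B1 rp3 wp1
slot 5 (MEM): ISSUE — free A2,Mu0,Ld0,B1 rp1 wp1
slot 6 (ALU): stall RD_PORT — free A2,Mu0,Ld0,B1 rp1 wp1
slot 7 (ALU): stall RD_PORT — free A2,Mu0,Ld0,B1 rp1 wp1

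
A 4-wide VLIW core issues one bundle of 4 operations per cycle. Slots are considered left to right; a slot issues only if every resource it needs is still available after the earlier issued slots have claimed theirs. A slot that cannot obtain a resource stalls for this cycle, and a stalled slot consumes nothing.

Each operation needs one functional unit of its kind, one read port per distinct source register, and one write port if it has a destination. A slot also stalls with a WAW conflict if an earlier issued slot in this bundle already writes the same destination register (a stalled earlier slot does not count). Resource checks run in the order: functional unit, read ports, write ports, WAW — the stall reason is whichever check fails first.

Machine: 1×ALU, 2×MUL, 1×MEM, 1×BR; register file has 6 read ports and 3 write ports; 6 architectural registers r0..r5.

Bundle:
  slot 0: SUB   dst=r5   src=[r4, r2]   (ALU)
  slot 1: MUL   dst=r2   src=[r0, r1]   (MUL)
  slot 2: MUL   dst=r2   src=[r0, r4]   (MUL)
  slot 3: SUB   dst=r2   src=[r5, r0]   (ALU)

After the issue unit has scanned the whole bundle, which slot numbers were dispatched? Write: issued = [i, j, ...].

issued = [0, 1]

slot 0 (ALU): ISSUE — free A0,Mu2,Ld1,B1 rp4 wp2
slot 1 (MUL): ISSUE — free A0,Mu1,Ld1,B1 rp2 wp1
slot 2 (MUL): stall WAW — free A0,Mu1,Ld1,B1 rp2 wp1
slot 3 (ALU): stall FU — free A0,Mu1,Ld1,B1 rp2 wp1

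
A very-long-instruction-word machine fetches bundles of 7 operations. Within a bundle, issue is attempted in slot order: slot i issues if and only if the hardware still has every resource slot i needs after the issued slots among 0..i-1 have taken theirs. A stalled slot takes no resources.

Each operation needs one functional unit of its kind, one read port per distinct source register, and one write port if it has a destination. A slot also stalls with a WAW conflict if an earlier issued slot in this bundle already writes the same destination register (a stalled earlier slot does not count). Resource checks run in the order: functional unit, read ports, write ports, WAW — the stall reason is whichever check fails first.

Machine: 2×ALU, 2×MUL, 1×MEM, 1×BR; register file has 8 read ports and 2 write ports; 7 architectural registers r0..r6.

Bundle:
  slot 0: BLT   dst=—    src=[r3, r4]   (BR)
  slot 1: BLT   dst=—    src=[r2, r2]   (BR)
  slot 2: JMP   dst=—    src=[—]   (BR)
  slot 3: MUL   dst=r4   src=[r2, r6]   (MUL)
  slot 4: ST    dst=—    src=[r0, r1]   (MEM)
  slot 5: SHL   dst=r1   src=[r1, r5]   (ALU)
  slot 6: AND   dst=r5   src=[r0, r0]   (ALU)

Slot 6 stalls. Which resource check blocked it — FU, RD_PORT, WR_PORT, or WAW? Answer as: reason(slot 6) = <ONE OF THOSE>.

slot 0 (BR): ISSUE — free A2,Mu2,Ld1,B0 rp6 wp2
slot 1 (BR): stall FU — free A2,Mu2,Ld1,B0 rp6 wp2
slot 2 (BR): stall FU — free A2,Mu2,Ld1,B0 rp6 wp2
slot 3 (MUL): ISSUE — free A2,Mu1,Ld1,B0 rp4 wp1
slot 4 (MEM): ISSUE — free A2,Mu1,Ld0,B0 rp2 wp1
slot 5 (ALU): ISSUE — free A1,Mu1,Ld0,B0 rp0 wp0
slot 6 (ALU): stall RD_PORT — free A1,Mu1,Ld0,B0 rp0 wp0

reason(slot 6) = RD_PORT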